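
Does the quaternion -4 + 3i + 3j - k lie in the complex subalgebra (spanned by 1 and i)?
No. The quaternion -4 + 3i + 3j - k has j-coefficient y = 3 and k-coefficient z = -1, not both zero, so it does not lie in the complex subalgebra spanned by 1 and i.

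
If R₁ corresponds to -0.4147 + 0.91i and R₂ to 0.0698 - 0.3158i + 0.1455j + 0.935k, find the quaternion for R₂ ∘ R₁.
0.2584 + 0.1945i + 0.7905j - 0.5201k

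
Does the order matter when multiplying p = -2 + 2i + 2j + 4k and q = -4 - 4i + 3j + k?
Yes: pq = 6 - 10i - 32j - 4k ≠ 6 + 10i + 4j - 32k = qp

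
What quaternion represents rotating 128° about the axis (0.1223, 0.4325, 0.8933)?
0.4384 + 0.1099i + 0.3887j + 0.8029k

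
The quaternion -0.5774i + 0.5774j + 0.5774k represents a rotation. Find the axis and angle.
axis = (-√3/3, √3/3, √3/3), θ = π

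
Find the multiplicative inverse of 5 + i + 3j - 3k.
0.1136 - 0.0227i - 0.0682j + 0.0682k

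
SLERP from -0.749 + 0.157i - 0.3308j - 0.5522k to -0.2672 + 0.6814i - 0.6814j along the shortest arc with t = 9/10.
-0.3381 + 0.6534i - 0.6741j - 0.0657k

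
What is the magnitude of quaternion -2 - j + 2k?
3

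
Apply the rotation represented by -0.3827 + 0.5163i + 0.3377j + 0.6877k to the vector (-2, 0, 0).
(0.348, 0.355, -1.937)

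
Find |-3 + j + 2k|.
√14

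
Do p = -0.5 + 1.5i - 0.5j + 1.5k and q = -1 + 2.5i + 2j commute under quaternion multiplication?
No: pq = -2.25 - 5.75i + 3.25j + 2.75k ≠ -2.25 + 0.25i - 4.25j - 5.75k = qp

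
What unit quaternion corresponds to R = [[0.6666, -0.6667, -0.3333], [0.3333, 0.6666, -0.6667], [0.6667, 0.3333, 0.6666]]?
0.866 + 0.2887i - 0.2887j + 0.2887k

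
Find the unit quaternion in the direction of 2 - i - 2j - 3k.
0.4714 - 0.2357i - 0.4714j - 0.7071k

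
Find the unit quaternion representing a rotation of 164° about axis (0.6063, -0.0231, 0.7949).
0.1392 + 0.6004i - 0.0229j + 0.7872k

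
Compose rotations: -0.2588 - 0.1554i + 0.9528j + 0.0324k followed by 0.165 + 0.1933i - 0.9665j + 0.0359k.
0.9071 - 0.1412i + 0.3955j + 0.03k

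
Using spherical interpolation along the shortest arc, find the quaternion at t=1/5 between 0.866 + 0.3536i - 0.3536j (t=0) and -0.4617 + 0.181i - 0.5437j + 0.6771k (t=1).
0.9269 + 0.2734i - 0.1702j - 0.1926k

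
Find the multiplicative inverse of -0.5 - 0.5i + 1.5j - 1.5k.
-0.1 + 0.1i - 0.3j + 0.3k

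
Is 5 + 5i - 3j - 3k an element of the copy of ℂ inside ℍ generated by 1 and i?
No. The quaternion 5 + 5i - 3j - 3k has j-coefficient y = -3 and k-coefficient z = -3, not both zero, so it does not lie in the complex subalgebra spanned by 1 and i.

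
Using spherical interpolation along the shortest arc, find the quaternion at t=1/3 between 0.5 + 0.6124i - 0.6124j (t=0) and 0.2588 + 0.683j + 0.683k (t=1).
0.2813 + 0.4813i - 0.7761j - 0.2948k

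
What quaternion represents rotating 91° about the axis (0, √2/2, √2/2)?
0.7009 + 0.5043j + 0.5043k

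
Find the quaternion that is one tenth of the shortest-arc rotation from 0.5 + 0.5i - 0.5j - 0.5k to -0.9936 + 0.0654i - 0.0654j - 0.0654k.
0.5969 + 0.4632i - 0.4632j - 0.4632k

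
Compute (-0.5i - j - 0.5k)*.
0.5i + j + 0.5k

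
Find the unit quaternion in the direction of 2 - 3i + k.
0.5345 - 0.8018i + 0.2673k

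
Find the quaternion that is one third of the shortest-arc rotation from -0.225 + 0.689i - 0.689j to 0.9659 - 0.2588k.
-0.6117 + 0.5534i - 0.5534j + 0.1155k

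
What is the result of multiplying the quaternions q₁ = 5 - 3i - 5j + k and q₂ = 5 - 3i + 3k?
13 - 45i - 19j + 5k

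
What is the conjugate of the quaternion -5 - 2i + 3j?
-5 + 2i - 3j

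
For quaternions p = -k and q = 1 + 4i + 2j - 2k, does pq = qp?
No: pq = -2 + 2i - 4j - k ≠ -2 - 2i + 4j - k = qp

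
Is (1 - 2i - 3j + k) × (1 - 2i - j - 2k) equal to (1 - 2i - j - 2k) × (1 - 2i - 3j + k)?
No: pq = -4 + 3i - 10j - 5k ≠ -4 - 11i + 2j + 3k = qp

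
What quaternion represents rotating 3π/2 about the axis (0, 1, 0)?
-0.7071 + 0.7071j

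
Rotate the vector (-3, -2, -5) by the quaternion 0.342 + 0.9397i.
(-3, 4.746, 2.545)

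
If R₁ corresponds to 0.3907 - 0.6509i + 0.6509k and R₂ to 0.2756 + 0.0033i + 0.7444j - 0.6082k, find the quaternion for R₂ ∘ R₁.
0.5057 + 0.3064i + 0.6846j + 0.4263k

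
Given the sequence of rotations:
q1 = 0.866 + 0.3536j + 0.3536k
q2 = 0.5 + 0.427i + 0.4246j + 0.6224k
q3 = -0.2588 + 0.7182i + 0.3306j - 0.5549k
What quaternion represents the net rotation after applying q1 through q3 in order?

q2 · q1 = 0.0628 + 0.2998i + 0.3935j + 0.8668k
q3 · q2 · q1 = 0.1193 + 0.4724i - 0.87j - 0.0757k
0.1193 + 0.4724i - 0.87j - 0.0757k


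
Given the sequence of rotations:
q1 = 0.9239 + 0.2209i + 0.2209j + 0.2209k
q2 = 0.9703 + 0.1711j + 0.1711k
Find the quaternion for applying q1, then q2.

q2 · q1 = 0.8209 + 0.2143i + 0.4102j + 0.3346k
0.8209 + 0.2143i + 0.4102j + 0.3346k


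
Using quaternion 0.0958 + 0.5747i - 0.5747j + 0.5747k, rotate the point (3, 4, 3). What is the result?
(-2.395, -5.248, -0.853)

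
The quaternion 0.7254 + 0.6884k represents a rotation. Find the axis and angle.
axis = (0, 0, 1), θ = 87°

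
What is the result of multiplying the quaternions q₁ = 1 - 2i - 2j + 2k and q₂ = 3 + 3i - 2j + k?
3 - i + 17k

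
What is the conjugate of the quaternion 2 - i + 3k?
2 + i - 3k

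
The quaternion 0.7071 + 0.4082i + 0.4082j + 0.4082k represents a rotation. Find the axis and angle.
axis = (√3/3, √3/3, √3/3), θ = π/2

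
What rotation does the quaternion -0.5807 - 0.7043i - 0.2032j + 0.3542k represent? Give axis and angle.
axis = (-0.8651, -0.2496, 0.4351), θ = 251°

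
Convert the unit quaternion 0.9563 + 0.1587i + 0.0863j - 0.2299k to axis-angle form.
axis = (0.5428, 0.2952, -0.7863), θ = 34°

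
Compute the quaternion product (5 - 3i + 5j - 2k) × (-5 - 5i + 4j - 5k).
-70 - 27i - 10j - 2k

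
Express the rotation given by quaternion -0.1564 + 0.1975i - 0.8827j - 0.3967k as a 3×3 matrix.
[[-0.8731, -0.4728, 0.1194], [-0.2246, 0.6072, 0.7621], [-0.4328, 0.6386, -0.6363]]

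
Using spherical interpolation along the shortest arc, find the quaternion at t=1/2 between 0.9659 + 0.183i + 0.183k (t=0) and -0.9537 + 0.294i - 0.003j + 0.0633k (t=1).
0.9964 - 0.0576i + 0.0016j + 0.0621k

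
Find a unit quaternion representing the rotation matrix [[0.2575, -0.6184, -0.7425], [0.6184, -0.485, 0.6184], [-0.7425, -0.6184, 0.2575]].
0.5074 - 0.6093i + 0.6093k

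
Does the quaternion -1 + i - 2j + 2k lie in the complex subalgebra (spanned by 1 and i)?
No. The quaternion -1 + i - 2j + 2k has j-coefficient y = -2 and k-coefficient z = 2, not both zero, so it does not lie in the complex subalgebra spanned by 1 and i.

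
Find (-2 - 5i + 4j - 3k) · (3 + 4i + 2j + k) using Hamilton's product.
9 - 13i + j - 37k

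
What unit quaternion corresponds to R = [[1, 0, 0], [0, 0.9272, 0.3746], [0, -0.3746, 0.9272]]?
0.9816 - 0.1908i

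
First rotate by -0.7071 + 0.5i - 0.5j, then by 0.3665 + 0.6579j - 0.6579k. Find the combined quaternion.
0.0698 - 0.1457i - 0.9774j + 0.1363k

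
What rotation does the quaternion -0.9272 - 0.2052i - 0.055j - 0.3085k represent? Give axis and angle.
axis = (-0.5478, -0.1468, -0.8236), θ = 316°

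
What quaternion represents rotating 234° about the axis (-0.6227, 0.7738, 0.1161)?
-0.454 - 0.5548i + 0.6895j + 0.1034k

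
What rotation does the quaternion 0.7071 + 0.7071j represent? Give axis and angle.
axis = (0, 1, 0), θ = π/2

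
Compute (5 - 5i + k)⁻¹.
0.098 + 0.098i - 0.0196k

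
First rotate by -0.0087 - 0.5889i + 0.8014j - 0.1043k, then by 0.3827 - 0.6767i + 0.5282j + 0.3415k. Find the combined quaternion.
-0.7895 - 0.5483i + 0.0304j - 0.2741k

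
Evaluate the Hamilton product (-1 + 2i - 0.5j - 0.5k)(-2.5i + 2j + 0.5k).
6.25 + 3.25i - 1.75j + 2.25k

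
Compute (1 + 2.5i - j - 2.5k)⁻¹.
0.069 - 0.1724i + 0.069j + 0.1724k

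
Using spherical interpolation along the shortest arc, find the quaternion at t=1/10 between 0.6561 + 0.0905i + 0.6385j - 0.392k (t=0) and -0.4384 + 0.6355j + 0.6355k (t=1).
0.7003 + 0.0878i + 0.5278j - 0.4725k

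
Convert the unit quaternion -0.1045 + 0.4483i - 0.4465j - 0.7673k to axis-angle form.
axis = (0.4508, -0.449, -0.7715), θ = 192°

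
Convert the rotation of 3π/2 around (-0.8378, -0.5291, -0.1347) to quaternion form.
-0.7071 - 0.5924i - 0.3741j - 0.0952k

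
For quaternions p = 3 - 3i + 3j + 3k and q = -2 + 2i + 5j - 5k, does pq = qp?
No: pq = -18i - 42k ≠ 42i + 18j = qp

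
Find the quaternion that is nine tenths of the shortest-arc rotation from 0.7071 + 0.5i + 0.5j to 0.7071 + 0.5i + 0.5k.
0.7246 + 0.5123i + 0.0546j + 0.4578k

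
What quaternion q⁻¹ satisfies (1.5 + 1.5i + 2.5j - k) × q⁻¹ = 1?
0.1277 - 0.1277i - 0.2128j + 0.0851k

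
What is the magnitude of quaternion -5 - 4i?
√41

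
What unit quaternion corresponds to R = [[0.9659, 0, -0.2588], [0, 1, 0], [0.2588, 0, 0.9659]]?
0.9914 - 0.1305j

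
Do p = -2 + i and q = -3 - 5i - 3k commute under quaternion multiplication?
No: pq = 11 + 7i + 3j + 6k ≠ 11 + 7i - 3j + 6k = qp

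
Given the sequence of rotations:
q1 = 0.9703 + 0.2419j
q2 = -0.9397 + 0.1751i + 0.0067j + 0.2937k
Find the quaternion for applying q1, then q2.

q2 · q1 = -0.9134 + 0.0989i - 0.2208j + 0.3273k
-0.9134 + 0.0989i - 0.2208j + 0.3273k


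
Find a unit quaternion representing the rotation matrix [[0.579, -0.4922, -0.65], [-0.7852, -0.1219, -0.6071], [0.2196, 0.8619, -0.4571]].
0.5 + 0.7345i - 0.4348j - 0.1465k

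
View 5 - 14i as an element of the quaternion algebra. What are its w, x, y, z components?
5 - 14i + 0j + 0k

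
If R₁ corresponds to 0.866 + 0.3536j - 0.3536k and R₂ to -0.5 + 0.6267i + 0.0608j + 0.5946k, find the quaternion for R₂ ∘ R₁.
-0.2442 + 0.311i + 0.0975j + 0.9133k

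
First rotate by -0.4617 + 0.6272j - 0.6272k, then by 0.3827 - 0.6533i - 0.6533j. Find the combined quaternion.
0.2331 + 0.7114i + 0.1319j - 0.6498k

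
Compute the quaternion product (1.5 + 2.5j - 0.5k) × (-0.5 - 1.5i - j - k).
1.25 - 5.25i - 2j + 2.5k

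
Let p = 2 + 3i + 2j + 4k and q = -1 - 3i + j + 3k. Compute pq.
-7 - 7i - 21j + 11k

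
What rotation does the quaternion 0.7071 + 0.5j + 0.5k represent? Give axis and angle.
axis = (0, √2/2, √2/2), θ = π/2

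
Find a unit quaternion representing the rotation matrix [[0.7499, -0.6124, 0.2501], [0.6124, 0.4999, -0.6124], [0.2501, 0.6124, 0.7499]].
0.866 + 0.3536i + 0.3536k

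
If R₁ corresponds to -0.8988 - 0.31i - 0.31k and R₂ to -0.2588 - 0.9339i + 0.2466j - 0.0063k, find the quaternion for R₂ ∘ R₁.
-0.0589 + 0.8432i - 0.5092j + 0.1623k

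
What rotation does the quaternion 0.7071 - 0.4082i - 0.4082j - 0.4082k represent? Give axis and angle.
axis = (-√3/3, -√3/3, -√3/3), θ = π/2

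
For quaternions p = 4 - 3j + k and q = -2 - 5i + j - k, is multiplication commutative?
No: pq = -4 - 18i + 5j - 21k ≠ -4 - 22i + 15j + 9k = qp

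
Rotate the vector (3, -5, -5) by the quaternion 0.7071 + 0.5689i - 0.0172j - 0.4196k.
(1.581, 2.109, -7.215)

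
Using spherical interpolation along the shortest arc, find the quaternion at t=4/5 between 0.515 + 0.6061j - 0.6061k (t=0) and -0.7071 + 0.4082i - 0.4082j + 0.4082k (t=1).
0.6837 - 0.3324i + 0.4594j - 0.4594k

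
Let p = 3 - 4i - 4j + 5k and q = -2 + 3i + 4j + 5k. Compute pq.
-3 - 23i + 55j + k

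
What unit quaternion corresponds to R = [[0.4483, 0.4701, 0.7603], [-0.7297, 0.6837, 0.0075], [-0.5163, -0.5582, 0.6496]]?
0.8339 - 0.1696i + 0.3827j - 0.3597k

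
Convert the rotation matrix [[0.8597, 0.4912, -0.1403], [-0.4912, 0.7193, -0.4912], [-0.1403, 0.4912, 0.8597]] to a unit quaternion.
0.9272 + 0.2649i - 0.2649k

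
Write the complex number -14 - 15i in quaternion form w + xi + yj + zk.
-14 - 15i + 0j + 0k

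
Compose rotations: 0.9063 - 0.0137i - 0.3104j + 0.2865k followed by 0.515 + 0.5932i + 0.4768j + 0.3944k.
0.5099 + 0.7896i + 0.0969j + 0.3274k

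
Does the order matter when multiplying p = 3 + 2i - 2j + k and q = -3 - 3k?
Yes: pq = -6 + 12j - 12k ≠ -6 - 12i - 12k = qp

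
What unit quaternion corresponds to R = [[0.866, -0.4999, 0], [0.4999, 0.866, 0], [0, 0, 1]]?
0.9659 + 0.2588k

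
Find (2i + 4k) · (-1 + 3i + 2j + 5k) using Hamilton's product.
-26 - 10i + 2j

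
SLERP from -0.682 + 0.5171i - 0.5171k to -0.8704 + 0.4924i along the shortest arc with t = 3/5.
-0.8253 + 0.5217i - 0.2162k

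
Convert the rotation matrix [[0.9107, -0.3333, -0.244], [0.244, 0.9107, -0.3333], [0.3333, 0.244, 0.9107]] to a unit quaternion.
0.9659 + 0.1494i - 0.1494j + 0.1494k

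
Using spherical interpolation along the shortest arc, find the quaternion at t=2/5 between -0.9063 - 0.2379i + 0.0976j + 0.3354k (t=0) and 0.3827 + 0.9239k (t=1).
-0.9422 - 0.1894i + 0.0777j - 0.2652k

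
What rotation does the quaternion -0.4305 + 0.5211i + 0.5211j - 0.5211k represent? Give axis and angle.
axis = (√3/3, √3/3, -√3/3), θ = 231°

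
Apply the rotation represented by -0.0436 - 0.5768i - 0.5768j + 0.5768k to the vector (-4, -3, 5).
(-3.899, -5.046, 3.054)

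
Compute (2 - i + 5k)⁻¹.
0.0667 + 0.0333i - 0.1667k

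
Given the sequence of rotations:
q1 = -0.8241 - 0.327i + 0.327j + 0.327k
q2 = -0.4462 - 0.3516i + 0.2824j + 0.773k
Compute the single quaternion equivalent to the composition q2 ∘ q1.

q2 · q1 = -0.0924 + 0.2752i - 0.5164j - 0.8056k
-0.0924 + 0.2752i - 0.5164j - 0.8056k


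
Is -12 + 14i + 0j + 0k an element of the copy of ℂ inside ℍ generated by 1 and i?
Yes. The quaternion -12 + 14i has j- and k-coefficients y = z = 0, so it lies in the complex subalgebra spanned by 1 and i.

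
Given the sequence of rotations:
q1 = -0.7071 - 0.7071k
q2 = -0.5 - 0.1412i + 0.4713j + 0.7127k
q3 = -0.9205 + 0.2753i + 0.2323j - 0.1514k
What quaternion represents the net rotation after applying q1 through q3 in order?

q2 · q1 = 0.8575 - 0.2334i - 0.4331j - 0.1504k
q3 · q2 · q1 = -0.6472 + 0.3504i + 0.6746j - 0.0564k
-0.6472 + 0.3504i + 0.6746j - 0.0564k


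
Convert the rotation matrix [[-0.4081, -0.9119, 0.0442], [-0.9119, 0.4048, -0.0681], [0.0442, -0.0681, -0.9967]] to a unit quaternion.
-0.544i + 0.8381j - 0.0406k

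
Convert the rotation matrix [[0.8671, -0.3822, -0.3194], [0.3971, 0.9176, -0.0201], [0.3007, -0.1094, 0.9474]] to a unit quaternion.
0.9659 - 0.0231i - 0.1605j + 0.2017k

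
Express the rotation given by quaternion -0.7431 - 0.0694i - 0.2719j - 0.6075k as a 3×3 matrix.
[[0.114, -0.8651, 0.4884], [0.9406, 0.2523, 0.2272], [-0.3198, 0.4335, 0.8425]]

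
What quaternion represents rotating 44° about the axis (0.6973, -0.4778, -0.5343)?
0.9272 + 0.2612i - 0.179j - 0.2002k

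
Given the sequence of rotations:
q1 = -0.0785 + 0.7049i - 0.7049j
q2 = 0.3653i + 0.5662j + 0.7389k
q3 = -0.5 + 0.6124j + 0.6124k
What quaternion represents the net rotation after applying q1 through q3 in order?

q2 · q1 = 0.1416 + 0.4922i + 0.4764j - 0.7146k
q3 · q2 · q1 = 0.0751 - 0.9755i + 0.1499j + 0.1426k
0.0751 - 0.9755i + 0.1499j + 0.1426k


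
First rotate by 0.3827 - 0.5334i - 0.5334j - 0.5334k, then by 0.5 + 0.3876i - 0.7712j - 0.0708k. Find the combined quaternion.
-0.051 + 0.2552i - 0.3173j - 0.9119k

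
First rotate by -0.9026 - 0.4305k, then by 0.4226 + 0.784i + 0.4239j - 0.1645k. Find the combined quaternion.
-0.4523 - 0.8901i - 0.0451j - 0.0335k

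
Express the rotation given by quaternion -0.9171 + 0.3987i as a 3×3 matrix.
[[1, 0, 0], [0, 0.6821, 0.7313], [0, -0.7313, 0.6821]]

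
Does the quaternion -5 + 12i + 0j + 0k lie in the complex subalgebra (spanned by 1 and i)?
Yes. The quaternion -5 + 12i has j- and k-coefficients y = z = 0, so it lies in the complex subalgebra spanned by 1 and i.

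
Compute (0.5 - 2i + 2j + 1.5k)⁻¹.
0.0476 + 0.1905i - 0.1905j - 0.1429k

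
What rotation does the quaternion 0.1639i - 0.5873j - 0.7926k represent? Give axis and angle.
axis = (0.1639, -0.5873, -0.7926), θ = π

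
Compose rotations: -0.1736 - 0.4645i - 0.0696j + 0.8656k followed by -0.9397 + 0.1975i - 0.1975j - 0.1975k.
0.4121 + 0.2175i + 0.0205j - 0.8846k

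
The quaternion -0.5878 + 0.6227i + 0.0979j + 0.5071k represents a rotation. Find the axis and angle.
axis = (0.7697, 0.121, 0.6268), θ = 252°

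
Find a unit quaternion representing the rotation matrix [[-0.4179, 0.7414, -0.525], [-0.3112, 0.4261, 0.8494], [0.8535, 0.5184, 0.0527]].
0.515 - 0.1607i - 0.6692j - 0.511k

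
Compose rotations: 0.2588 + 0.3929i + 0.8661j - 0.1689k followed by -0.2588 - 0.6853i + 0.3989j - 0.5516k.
-0.2364 + 0.1313i - 0.4534j - 0.8493k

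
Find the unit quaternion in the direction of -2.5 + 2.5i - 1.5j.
-0.6509 + 0.6509i - 0.3906j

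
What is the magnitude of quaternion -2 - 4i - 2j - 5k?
7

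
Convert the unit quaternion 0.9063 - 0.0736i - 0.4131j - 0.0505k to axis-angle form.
axis = (-0.1741, -0.9774, -0.1195), θ = 50°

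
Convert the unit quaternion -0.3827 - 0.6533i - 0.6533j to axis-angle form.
axis = (-√2/2, -√2/2, 0), θ = 5π/4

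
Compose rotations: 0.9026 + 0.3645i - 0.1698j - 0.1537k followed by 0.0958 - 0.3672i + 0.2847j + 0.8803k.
0.404 - 0.1908i + 0.5051j + 0.7384k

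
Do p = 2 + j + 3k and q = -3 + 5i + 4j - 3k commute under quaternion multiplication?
No: pq = -1 - 5i + 20j - 20k ≠ -1 + 25i - 10j - 10k = qp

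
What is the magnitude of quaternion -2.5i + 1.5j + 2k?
3.536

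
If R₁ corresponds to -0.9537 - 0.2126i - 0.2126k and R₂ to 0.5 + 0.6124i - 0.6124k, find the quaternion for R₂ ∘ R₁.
-0.4768 - 0.6903i + 0.2604j + 0.4777k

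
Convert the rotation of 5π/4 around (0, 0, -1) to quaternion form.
-0.3827 - 0.9239k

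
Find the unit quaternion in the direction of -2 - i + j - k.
-0.7559 - 0.378i + 0.378j - 0.378k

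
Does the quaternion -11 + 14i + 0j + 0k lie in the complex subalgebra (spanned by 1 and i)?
Yes. The quaternion -11 + 14i has j- and k-coefficients y = z = 0, so it lies in the complex subalgebra spanned by 1 and i.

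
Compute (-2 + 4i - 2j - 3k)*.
-2 - 4i + 2j + 3k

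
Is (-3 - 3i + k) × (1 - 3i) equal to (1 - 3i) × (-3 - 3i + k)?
No: pq = -12 + 6i - 3j + k ≠ -12 + 6i + 3j + k = qp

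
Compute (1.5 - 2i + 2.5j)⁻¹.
0.12 + 0.16i - 0.2j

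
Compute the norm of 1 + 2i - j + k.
√7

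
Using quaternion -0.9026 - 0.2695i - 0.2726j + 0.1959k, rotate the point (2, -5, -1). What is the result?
(-1.34, -3.71, -3.8)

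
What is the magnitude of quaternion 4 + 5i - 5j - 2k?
√70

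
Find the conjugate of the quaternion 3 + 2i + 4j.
3 - 2i - 4j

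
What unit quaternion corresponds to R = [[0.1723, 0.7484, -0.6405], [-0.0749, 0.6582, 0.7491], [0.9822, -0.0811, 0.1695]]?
0.7071 - 0.2935i - 0.5737j - 0.2911k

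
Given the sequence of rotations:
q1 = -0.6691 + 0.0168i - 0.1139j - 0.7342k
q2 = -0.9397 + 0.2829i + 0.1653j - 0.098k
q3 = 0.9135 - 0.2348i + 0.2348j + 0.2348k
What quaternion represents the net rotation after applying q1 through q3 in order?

q2 · q1 = 0.5709 - 0.3376i + 0.2025j + 0.7205k
q3 · q2 · q1 = 0.2255 - 0.3208i + 0.4089j + 0.8239k
0.2255 - 0.3208i + 0.4089j + 0.8239k


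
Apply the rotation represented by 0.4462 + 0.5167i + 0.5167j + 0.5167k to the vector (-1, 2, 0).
(0.214, -1.131, 1.917)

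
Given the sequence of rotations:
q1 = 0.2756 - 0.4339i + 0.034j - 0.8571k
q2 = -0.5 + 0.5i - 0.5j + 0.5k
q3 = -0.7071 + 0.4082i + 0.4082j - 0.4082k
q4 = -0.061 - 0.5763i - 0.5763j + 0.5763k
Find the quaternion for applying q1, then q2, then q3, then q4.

q2 · q1 = 0.5247 + 0.7663i + 0.0568j + 0.3664k
q3 · q2 · q1 = -0.5574 - 0.1549i - 0.2883j - 0.7629k
q4 · q3 · q2 · q1 = 0.2182 + 0.9365i - 0.1901j - 0.1978k
0.2182 + 0.9365i - 0.1901j - 0.1978k


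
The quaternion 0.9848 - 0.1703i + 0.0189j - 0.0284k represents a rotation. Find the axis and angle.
axis = (-0.9805, 0.1088, -0.1635), θ = 20°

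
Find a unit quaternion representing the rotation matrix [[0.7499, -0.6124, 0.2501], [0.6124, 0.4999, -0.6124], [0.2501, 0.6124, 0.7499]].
0.866 + 0.3536i + 0.3536k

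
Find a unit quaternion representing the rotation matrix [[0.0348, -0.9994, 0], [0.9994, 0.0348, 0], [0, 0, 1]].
0.7193 + 0.6947k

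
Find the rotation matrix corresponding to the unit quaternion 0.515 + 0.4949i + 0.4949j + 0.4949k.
[[0.0203, -0.0199, 0.9996], [0.9996, 0.0203, -0.0199], [-0.0199, 0.9996, 0.0203]]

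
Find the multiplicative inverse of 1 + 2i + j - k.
0.1429 - 0.2857i - 0.1429j + 0.1429k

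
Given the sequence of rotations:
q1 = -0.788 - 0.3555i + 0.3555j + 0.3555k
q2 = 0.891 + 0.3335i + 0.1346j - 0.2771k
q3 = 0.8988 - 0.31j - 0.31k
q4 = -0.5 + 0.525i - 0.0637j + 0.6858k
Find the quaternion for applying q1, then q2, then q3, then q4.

q2 · q1 = -0.5329 - 0.4332i + 0.1906j + 0.7015k
q3 · q2 · q1 = -0.2024 - 0.5477i + 0.4708j + 0.6614k
q4 · q3 · q2 · q1 = -0.0349 - 0.1974i - 0.9454j - 0.2572k
-0.0349 - 0.1974i - 0.9454j - 0.2572k


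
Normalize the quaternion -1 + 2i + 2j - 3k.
-0.2357 + 0.4714i + 0.4714j - 0.7071k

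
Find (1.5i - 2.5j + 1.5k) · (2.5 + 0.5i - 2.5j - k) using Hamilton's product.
-5.5 + 10i - 4j + 1.25k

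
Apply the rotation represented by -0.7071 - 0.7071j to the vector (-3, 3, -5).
(-5, 3, 3)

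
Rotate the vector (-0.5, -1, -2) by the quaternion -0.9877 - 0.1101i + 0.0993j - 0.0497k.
(0.003, -0.554, -2.223)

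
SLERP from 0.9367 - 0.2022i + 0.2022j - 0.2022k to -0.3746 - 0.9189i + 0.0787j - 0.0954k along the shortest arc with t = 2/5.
0.9244 + 0.3498i + 0.1119j - 0.1027k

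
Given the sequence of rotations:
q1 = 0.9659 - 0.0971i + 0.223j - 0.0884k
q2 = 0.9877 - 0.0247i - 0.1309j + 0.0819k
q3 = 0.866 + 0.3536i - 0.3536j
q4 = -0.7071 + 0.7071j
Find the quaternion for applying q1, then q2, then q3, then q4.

q2 · q1 = 0.9881 - 0.1265i + 0.0837j - 0.0264k
q3 · q2 · q1 = 0.93 + 0.2492i - 0.2676j - 0.038k
q4 · q3 · q2 · q1 = -0.4684 - 0.2031i + 0.8468j - 0.1493k
-0.4684 - 0.2031i + 0.8468j - 0.1493k


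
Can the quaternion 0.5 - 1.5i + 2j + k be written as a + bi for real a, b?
No. The quaternion 0.5 - 1.5i + 2j + k has j-coefficient y = 2 and k-coefficient z = 1, not both zero, so it does not lie in the complex subalgebra spanned by 1 and i.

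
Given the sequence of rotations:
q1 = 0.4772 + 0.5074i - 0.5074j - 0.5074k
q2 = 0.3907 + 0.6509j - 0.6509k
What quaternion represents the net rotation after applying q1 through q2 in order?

q2 · q1 = 0.1864 - 0.4623i - 0.2179j - 0.8391k
0.1864 - 0.4623i - 0.2179j - 0.8391k


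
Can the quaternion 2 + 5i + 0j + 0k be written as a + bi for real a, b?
Yes. The quaternion 2 + 5i has j- and k-coefficients y = z = 0, so it lies in the complex subalgebra spanned by 1 and i.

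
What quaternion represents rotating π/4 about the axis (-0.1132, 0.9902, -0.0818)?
0.9239 - 0.0433i + 0.3789j - 0.0313k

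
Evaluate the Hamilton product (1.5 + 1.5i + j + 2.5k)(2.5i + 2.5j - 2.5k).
-5i + 13.75j - 2.5k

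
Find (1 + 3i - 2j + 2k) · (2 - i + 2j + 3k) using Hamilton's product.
3 - 5i - 13j + 11k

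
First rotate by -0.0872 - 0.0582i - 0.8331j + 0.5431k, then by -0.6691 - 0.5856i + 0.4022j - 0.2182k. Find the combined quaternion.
0.4778 + 0.1267i + 0.8531j + 0.1669k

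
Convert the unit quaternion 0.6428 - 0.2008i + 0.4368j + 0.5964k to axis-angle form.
axis = (-0.2621, 0.5702, 0.7786), θ = 100°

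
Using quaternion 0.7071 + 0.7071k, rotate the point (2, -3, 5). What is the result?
(3, 2, 5)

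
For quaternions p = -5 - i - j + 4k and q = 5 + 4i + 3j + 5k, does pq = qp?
No: pq = -38 - 42i + j - 4k ≠ -38 - 8i - 41j - 6k = qp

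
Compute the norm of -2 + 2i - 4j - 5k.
7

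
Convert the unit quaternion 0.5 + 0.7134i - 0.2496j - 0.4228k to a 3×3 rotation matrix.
[[0.5179, 0.0667, -0.8529], [-0.7789, -0.3754, -0.5023], [-0.3537, 0.9245, -0.1425]]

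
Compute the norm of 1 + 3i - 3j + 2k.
√23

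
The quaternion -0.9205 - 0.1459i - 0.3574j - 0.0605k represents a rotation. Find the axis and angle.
axis = (-0.3734, -0.9147, -0.1548), θ = 314°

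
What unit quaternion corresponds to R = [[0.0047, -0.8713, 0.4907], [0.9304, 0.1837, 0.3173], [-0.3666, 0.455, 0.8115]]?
0.7071 + 0.0487i + 0.3031j + 0.637k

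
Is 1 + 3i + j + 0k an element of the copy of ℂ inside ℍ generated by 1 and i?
No. The quaternion 1 + 3i + j has j-coefficient y = 1 and k-coefficient z = 0, not both zero, so it does not lie in the complex subalgebra spanned by 1 and i.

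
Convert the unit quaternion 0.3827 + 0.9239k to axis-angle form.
axis = (0, 0, 1), θ = 3π/4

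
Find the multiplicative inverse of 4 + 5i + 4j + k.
0.069 - 0.0862i - 0.069j - 0.0172k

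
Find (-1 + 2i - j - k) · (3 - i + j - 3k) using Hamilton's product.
-3 + 11i + 3j + k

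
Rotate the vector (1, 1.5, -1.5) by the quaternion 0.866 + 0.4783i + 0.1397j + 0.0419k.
(0.626, 2.24, 0.303)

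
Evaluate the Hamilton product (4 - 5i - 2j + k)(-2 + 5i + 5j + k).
26 + 23i + 34j - 13k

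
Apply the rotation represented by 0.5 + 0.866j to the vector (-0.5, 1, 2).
(1.982, 1, -0.567)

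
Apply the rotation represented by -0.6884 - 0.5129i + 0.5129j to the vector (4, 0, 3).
(-0.223, -4.223, 2.668)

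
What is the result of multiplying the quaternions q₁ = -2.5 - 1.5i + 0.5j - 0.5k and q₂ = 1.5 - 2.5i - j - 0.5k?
-7.25 + 3.25i + 3.75j + 3.25k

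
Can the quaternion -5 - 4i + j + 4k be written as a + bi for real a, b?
No. The quaternion -5 - 4i + j + 4k has j-coefficient y = 1 and k-coefficient z = 4, not both zero, so it does not lie in the complex subalgebra spanned by 1 and i.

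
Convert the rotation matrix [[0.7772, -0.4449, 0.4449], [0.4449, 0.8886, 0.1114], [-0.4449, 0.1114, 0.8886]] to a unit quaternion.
0.9427 + 0.236j + 0.236k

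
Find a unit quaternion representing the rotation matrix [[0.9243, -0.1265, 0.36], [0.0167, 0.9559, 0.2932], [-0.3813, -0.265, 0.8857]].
0.9703 - 0.1438i + 0.191j + 0.0369k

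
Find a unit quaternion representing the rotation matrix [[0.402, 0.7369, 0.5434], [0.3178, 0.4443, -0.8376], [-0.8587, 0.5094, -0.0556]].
0.6691 + 0.5033i + 0.5239j - 0.1566k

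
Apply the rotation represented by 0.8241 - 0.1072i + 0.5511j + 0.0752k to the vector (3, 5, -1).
(-0.959, 4.586, -3.612)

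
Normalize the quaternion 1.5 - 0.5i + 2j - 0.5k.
0.5774 - 0.1925i + 0.7698j - 0.1925k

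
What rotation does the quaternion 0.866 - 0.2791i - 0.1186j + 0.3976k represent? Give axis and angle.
axis = (-0.5581, -0.2372, 0.7951), θ = π/3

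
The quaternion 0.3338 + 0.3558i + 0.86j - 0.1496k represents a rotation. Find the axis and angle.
axis = (0.3774, 0.9123, -0.1587), θ = 141°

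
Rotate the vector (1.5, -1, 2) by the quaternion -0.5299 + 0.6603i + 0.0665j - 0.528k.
(-0.413, 2.66, 0.068)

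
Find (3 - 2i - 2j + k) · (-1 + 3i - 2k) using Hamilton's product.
5 + 15i + j - k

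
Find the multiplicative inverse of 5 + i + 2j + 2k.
0.1471 - 0.0294i - 0.0588j - 0.0588k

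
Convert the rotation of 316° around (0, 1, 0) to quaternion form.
-0.9272 + 0.3746j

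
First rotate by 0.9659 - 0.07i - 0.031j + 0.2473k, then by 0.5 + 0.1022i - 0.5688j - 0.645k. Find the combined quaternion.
0.632 - 0.0969i - 0.545j - 0.5423k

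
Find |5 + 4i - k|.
√42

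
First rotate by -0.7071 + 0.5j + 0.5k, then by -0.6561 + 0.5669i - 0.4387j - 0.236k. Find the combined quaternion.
0.8013 - 0.5022i - 0.3013j + 0.1223k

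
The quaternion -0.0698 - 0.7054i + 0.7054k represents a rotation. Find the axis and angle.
axis = (-√2/2, 0, √2/2), θ = 188°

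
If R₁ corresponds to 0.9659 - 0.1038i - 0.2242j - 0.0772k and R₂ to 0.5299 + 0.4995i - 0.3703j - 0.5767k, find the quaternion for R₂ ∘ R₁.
0.4361 + 0.3268i - 0.3781j - 0.7484k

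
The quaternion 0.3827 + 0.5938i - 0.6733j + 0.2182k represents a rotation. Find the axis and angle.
axis = (0.6427, -0.7288, 0.2362), θ = 3π/4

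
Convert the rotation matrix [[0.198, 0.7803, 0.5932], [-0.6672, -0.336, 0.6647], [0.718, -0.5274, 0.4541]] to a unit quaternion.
0.5736 - 0.5196i - 0.0544j - 0.6309k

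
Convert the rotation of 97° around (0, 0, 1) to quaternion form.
0.6626 + 0.749k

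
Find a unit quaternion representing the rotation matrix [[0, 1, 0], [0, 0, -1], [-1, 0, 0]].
-0.5 - 0.5i - 0.5j + 0.5k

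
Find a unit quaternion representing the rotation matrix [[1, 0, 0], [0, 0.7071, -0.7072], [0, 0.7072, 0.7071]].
0.9239 + 0.3827i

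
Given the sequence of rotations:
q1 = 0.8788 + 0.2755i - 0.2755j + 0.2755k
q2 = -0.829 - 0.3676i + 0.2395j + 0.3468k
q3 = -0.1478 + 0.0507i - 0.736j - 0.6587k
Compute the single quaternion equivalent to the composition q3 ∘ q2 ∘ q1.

q2 · q1 = -0.6568 - 0.3899i + 0.6357j + 0.1117k
q3 · q2 · q1 = 0.6583 + 0.3609i + 0.6406j + 0.1614k
0.6583 + 0.3609i + 0.6406j + 0.1614k


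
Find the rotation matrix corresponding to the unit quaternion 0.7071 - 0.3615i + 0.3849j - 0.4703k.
[[0.2613, 0.3868, 0.8844], [-0.9434, 0.2963, 0.1492], [-0.2043, -0.8733, 0.4423]]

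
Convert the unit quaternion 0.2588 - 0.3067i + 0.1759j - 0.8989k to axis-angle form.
axis = (-0.3175, 0.1821, -0.9306), θ = 5π/6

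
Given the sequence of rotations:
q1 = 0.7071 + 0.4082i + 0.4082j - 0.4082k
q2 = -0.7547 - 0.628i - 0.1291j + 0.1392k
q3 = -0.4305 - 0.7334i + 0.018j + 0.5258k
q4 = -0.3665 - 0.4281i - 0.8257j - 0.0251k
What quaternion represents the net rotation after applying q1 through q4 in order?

q2 · q1 = -0.1678 - 0.7563i - 0.5989j + 0.2028k
q3 · q2 · q1 = -0.5783 + 0.7672i + 0.0059j + 0.2773k
q4 · q3 · q2 · q1 = 0.5522 - 0.2624i + 0.5748j + 0.5438k
0.5522 - 0.2624i + 0.5748j + 0.5438k


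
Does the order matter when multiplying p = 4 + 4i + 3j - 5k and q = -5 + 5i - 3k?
Yes: pq = -55 - 9i - 28j - 2k ≠ -55 + 9i - 2j + 28k = qp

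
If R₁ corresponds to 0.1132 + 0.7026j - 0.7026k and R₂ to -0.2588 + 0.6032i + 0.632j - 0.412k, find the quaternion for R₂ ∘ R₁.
-0.7628 - 0.0863i + 0.3135j + 0.559k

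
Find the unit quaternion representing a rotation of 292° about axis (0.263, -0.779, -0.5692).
-0.829 + 0.1471i - 0.4356j - 0.3183k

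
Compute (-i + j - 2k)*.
i - j + 2k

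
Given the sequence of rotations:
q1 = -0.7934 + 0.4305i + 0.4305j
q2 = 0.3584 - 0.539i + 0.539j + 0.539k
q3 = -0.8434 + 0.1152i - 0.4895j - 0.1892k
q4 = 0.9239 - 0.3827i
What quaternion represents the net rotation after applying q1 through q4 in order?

q2 · q1 = -0.2844 + 0.3499i - 0.0413j - 0.8917k
q3 · q2 · q1 = 0.0106 + 0.1008i + 0.2106j + 0.9724k
q4 · q3 · q2 · q1 = 0.0484 + 0.0891i + 0.5667j + 0.8178k
0.0484 + 0.0891i + 0.5667j + 0.8178k


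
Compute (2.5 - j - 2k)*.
2.5 + j + 2k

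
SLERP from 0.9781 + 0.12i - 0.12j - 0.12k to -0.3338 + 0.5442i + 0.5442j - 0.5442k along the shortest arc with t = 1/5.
0.9659 - 0.0381i - 0.2532j + 0.0381k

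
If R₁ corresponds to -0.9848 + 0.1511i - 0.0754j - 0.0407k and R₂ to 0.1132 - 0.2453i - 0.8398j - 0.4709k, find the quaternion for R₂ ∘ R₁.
-0.1569 + 0.2573i + 0.7374j + 0.6045k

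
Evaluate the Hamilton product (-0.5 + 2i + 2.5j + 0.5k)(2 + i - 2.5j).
3.25 + 4.75i + 6.75j - 6.5k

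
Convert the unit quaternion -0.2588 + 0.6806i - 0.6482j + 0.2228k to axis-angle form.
axis = (0.7046, -0.6711, 0.2307), θ = 7π/6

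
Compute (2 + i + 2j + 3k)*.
2 - i - 2j - 3k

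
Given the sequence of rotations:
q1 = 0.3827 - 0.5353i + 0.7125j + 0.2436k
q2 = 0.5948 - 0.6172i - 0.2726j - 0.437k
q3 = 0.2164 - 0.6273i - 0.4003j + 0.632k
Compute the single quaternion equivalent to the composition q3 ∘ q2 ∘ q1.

q2 · q1 = 0.1979 - 0.3096i + 0.7037j - 0.608k
q3 · q2 · q1 = 0.5146 - 0.3925i - 0.504j - 0.5719k
0.5146 - 0.3925i - 0.504j - 0.5719k


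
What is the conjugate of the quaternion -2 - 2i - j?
-2 + 2i + j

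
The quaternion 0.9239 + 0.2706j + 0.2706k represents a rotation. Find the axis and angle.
axis = (0, √2/2, √2/2), θ = π/4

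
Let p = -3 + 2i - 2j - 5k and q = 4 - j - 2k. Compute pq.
-24 + 7i - j - 16k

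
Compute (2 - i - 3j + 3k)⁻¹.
0.087 + 0.0435i + 0.1304j - 0.1304k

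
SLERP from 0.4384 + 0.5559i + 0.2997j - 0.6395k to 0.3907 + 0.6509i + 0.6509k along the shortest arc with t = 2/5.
0.5541 + 0.7886i + 0.2311j - 0.1331k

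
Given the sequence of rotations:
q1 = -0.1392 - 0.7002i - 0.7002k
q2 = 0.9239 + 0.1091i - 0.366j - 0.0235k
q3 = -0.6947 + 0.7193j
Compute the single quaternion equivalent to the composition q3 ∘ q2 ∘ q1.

q2 · q1 = -0.0687 - 0.4058i + 0.1438j - 0.8999k
q3 · q2 · q1 = -0.0557 - 0.3654i - 0.1493j + 0.9171k
-0.0557 - 0.3654i - 0.1493j + 0.9171k


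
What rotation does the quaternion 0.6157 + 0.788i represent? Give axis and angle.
axis = (1, 0, 0), θ = 104°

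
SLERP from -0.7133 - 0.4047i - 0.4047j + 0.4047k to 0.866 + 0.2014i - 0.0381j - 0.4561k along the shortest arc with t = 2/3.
-0.8396 - 0.2781i - 0.1144j + 0.4523k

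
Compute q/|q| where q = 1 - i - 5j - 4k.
0.1525 - 0.1525i - 0.7625j - 0.61k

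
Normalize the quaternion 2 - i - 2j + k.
0.6325 - 0.3162i - 0.6325j + 0.3162k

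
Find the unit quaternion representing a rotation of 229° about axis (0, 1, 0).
-0.4147 + 0.91j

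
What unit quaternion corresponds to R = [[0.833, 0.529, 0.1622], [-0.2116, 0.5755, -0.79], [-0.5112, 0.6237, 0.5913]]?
0.866 + 0.4081i + 0.1944j - 0.2138k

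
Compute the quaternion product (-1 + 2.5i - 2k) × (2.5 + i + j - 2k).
-9 + 7.25i + 2j - 0.5k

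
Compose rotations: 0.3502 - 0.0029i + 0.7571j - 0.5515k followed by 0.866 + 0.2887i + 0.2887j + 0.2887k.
0.2448 - 0.2792i + 0.9151j - 0.1571k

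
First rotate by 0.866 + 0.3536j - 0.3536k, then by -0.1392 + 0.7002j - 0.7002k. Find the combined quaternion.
-0.6157 + 0.5572j - 0.5572k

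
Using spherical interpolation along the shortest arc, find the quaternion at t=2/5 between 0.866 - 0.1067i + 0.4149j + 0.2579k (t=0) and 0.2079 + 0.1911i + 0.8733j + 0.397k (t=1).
0.6614 + 0.0159i + 0.6645j + 0.3475k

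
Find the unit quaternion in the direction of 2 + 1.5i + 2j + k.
0.5963 + 0.4472i + 0.5963j + 0.2981k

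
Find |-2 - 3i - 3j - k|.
√23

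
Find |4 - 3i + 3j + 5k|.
√59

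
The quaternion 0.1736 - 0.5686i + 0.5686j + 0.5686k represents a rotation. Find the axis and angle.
axis = (-√3/3, √3/3, √3/3), θ = 160°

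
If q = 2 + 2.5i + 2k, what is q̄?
2 - 2.5i - 2k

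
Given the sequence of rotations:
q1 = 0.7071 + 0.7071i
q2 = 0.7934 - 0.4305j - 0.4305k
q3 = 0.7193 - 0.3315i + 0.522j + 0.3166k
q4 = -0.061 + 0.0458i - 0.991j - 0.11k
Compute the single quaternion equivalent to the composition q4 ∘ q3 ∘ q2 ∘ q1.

q2 · q1 = 0.561 + 0.561i - 0.6088j
q3 · q2 · q1 = 0.9073 + 0.4103i + 0.0325j + 0.0866k
q4 · q3 · q2 · q1 = -0.0324 - 0.0657i - 0.9502j + 0.303k
-0.0324 - 0.0657i - 0.9502j + 0.303k


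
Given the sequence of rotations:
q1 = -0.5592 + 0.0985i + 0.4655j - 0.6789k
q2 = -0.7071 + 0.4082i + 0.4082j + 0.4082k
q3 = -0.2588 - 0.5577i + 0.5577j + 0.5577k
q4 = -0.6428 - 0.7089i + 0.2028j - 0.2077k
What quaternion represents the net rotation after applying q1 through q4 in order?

q2 · q1 = 0.4423 - 0.7651i - 0.2401j + 0.4016k
q3 · q2 · q1 = -0.6312 + 0.3092i + 0.1061j + 0.7033k
q4 · q3 · q2 · q1 = 0.7495 + 0.4134i + 0.2381j - 0.4589k
0.7495 + 0.4134i + 0.2381j - 0.4589k


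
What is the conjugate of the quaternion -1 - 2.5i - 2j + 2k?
-1 + 2.5i + 2j - 2k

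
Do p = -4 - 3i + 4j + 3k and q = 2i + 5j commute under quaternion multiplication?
No: pq = -14 - 23i - 14j - 23k ≠ -14 + 7i - 26j + 23k = qp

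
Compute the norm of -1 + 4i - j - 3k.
√27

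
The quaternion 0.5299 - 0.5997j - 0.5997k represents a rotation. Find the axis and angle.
axis = (0, -√2/2, -√2/2), θ = 116°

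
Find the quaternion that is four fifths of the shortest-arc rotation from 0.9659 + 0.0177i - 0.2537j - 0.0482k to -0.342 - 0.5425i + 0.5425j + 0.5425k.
0.5248 + 0.4695i - 0.5261j - 0.4768k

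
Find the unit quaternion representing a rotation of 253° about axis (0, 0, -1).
-0.5948 - 0.8039k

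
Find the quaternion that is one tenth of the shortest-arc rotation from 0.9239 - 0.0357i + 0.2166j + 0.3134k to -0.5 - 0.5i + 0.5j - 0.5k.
0.9242 + 0.0272i + 0.1419j + 0.3535k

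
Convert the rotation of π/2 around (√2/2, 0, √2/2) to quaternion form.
0.7071 + 0.5i + 0.5k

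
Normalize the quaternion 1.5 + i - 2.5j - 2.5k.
0.378 + 0.252i - 0.6299j - 0.6299k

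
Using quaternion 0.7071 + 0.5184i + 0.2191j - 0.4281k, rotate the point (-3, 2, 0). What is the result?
(0.053, 1.327, 3.352)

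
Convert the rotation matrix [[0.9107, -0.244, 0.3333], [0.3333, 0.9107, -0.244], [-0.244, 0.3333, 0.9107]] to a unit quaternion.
0.9659 + 0.1494i + 0.1494j + 0.1494k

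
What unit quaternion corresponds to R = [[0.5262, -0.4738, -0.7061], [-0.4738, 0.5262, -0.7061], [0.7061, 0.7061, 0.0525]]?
0.7254 + 0.4867i - 0.4867j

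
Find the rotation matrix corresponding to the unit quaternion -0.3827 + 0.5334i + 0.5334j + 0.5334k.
[[-0.1381, 0.9773, 0.1608], [0.1608, -0.1381, 0.9773], [0.9773, 0.1608, -0.1381]]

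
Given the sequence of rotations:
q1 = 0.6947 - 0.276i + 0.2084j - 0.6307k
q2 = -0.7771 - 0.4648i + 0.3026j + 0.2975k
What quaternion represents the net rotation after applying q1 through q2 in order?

q2 · q1 = -0.5436 - 0.3613i - 0.327j + 0.6834k
-0.5436 - 0.3613i - 0.327j + 0.6834k


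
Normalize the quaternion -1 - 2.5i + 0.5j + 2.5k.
-0.2697 - 0.6742i + 0.1348j + 0.6742k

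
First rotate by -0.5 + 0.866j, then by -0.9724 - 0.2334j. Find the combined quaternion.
0.6883 - 0.7254j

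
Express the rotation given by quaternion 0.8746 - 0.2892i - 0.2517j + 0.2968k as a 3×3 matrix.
[[0.6971, -0.3736, -0.6119], [0.6647, 0.6565, 0.3565], [0.2686, -0.6553, 0.706]]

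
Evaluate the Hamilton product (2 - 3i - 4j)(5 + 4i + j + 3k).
26 - 19i - 9j + 19k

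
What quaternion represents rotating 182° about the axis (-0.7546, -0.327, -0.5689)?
-0.0175 - 0.7545i - 0.327j - 0.5688k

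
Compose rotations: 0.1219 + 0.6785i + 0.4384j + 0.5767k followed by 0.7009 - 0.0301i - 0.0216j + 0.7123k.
-0.2955 + 0.1472i + 0.8053j + 0.4925k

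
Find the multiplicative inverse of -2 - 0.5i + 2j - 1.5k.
-0.1905 + 0.0476i - 0.1905j + 0.1429k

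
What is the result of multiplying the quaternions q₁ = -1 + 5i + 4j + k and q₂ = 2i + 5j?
-30 - 7i - 3j + 17k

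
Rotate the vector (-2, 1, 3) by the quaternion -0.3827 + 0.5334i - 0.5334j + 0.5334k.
(3.047, 1.334, -1.713)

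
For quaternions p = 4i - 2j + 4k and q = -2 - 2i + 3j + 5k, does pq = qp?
No: pq = -6 - 30i - 24j ≠ -6 + 14i + 32j - 16k = qp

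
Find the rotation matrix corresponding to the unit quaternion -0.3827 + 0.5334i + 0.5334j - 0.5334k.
[[-0.1381, 0.1608, -0.9773], [0.9773, -0.1381, -0.1608], [-0.1608, -0.9773, -0.1381]]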